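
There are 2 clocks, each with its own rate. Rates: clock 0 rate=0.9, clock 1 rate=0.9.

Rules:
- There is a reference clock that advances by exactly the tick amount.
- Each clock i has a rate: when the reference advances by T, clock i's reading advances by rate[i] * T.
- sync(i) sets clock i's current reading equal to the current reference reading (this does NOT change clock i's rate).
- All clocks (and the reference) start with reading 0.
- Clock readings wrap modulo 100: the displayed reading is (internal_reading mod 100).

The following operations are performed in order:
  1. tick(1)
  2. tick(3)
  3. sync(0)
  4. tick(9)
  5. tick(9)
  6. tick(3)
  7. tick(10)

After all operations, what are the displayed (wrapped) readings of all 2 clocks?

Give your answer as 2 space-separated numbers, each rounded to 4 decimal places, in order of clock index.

After op 1 tick(1): ref=1.0000 raw=[0.9000 0.9000]
After op 2 tick(3): ref=4.0000 raw=[3.6000 3.6000]
After op 3 sync(0): ref=4.0000 raw=[4.0000 3.6000]
After op 4 tick(9): ref=13.0000 raw=[12.1000 11.7000]
After op 5 tick(9): ref=22.0000 raw=[20.2000 19.8000]
After op 6 tick(3): ref=25.0000 raw=[22.9000 22.5000]
After op 7 tick(10): ref=35.0000 raw=[31.9000 31.5000]
Wrap final raw readings (mod 100): 31.9000 mod 100 = 31.9000; 31.5000 mod 100 = 31.5000

Answer: 31.9000 31.5000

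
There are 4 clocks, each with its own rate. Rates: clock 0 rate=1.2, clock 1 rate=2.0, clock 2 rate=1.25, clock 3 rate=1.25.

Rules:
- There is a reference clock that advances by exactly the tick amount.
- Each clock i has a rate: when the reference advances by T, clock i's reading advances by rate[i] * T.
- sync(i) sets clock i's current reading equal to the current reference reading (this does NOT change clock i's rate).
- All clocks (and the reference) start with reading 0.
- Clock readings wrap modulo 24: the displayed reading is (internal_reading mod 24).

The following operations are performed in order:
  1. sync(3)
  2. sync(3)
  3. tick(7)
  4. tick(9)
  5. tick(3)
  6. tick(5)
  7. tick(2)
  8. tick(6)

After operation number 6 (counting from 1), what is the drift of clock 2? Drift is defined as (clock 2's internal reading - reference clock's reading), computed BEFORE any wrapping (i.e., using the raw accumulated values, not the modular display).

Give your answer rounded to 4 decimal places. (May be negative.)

After op 1 sync(3): ref=0.0000 raw=[0.0000 0.0000 0.0000 0.0000]
After op 2 sync(3): ref=0.0000 raw=[0.0000 0.0000 0.0000 0.0000]
After op 3 tick(7): ref=7.0000 raw=[8.4000 14.0000 8.7500 8.7500]
After op 4 tick(9): ref=16.0000 raw=[19.2000 32.0000 20.0000 20.0000]
After op 5 tick(3): ref=19.0000 raw=[22.8000 38.0000 23.7500 23.7500]
After op 6 tick(5): ref=24.0000 raw=[28.8000 48.0000 30.0000 30.0000]
Drift of clock 2 after op 6: 30.0000 - 24.0000 = 6.0000

Answer: 6.0000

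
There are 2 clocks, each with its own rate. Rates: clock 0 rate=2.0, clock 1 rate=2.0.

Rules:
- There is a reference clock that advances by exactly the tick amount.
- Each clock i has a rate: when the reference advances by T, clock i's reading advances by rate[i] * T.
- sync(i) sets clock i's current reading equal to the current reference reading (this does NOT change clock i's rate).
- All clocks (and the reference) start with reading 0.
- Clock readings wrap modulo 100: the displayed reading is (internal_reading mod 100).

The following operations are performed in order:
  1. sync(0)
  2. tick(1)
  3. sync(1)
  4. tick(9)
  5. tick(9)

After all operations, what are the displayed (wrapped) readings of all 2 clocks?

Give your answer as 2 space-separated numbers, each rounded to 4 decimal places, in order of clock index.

Answer: 38.0000 37.0000

Derivation:
After op 1 sync(0): ref=0.0000 raw=[0.0000 0.0000]
After op 2 tick(1): ref=1.0000 raw=[2.0000 2.0000]
After op 3 sync(1): ref=1.0000 raw=[2.0000 1.0000]
After op 4 tick(9): ref=10.0000 raw=[20.0000 19.0000]
After op 5 tick(9): ref=19.0000 raw=[38.0000 37.0000]
Wrap final raw readings (mod 100): 38.0000 mod 100 = 38.0000; 37.0000 mod 100 = 37.0000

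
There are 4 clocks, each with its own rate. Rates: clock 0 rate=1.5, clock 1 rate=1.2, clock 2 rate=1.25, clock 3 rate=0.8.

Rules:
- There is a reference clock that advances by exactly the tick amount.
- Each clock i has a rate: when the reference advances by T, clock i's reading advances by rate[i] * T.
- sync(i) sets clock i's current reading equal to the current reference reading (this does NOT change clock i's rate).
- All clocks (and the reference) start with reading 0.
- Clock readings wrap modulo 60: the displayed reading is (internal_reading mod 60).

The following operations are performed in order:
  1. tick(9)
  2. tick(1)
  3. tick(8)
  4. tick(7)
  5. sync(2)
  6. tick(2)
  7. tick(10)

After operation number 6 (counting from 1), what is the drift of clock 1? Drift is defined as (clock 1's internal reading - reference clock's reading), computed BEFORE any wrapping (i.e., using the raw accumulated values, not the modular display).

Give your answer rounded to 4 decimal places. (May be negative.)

After op 1 tick(9): ref=9.0000 raw=[13.5000 10.8000 11.2500 7.2000]
After op 2 tick(1): ref=10.0000 raw=[15.0000 12.0000 12.5000 8.0000]
After op 3 tick(8): ref=18.0000 raw=[27.0000 21.6000 22.5000 14.4000]
After op 4 tick(7): ref=25.0000 raw=[37.5000 30.0000 31.2500 20.0000]
After op 5 sync(2): ref=25.0000 raw=[37.5000 30.0000 25.0000 20.0000]
After op 6 tick(2): ref=27.0000 raw=[40.5000 32.4000 27.5000 21.6000]
Drift of clock 1 after op 6: 32.4000 - 27.0000 = 5.4000

Answer: 5.4000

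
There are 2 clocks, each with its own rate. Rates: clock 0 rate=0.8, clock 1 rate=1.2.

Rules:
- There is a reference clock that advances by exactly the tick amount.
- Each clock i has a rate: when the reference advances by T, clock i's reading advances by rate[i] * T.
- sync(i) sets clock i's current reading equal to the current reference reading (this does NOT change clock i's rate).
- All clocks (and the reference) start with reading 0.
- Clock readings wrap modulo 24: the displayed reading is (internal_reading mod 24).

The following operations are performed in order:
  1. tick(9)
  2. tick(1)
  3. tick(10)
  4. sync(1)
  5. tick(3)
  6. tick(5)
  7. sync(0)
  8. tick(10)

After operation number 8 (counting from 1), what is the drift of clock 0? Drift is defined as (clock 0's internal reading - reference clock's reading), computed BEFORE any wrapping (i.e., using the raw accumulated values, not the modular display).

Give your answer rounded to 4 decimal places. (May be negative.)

Answer: -2.0000

Derivation:
After op 1 tick(9): ref=9.0000 raw=[7.2000 10.8000]
After op 2 tick(1): ref=10.0000 raw=[8.0000 12.0000]
After op 3 tick(10): ref=20.0000 raw=[16.0000 24.0000]
After op 4 sync(1): ref=20.0000 raw=[16.0000 20.0000]
After op 5 tick(3): ref=23.0000 raw=[18.4000 23.6000]
After op 6 tick(5): ref=28.0000 raw=[22.4000 29.6000]
After op 7 sync(0): ref=28.0000 raw=[28.0000 29.6000]
After op 8 tick(10): ref=38.0000 raw=[36.0000 41.6000]
Drift of clock 0 after op 8: 36.0000 - 38.0000 = -2.0000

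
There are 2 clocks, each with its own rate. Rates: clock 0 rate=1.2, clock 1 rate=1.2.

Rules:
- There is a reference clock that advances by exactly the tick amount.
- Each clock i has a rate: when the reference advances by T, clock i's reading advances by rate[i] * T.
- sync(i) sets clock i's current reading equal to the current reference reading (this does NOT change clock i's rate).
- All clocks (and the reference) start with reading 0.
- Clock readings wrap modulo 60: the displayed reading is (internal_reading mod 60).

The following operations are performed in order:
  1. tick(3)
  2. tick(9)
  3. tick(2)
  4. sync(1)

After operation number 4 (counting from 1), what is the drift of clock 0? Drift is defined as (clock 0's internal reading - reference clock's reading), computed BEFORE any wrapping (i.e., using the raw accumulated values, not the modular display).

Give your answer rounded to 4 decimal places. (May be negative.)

After op 1 tick(3): ref=3.0000 raw=[3.6000 3.6000]
After op 2 tick(9): ref=12.0000 raw=[14.4000 14.4000]
After op 3 tick(2): ref=14.0000 raw=[16.8000 16.8000]
After op 4 sync(1): ref=14.0000 raw=[16.8000 14.0000]
Drift of clock 0 after op 4: 16.8000 - 14.0000 = 2.8000

Answer: 2.8000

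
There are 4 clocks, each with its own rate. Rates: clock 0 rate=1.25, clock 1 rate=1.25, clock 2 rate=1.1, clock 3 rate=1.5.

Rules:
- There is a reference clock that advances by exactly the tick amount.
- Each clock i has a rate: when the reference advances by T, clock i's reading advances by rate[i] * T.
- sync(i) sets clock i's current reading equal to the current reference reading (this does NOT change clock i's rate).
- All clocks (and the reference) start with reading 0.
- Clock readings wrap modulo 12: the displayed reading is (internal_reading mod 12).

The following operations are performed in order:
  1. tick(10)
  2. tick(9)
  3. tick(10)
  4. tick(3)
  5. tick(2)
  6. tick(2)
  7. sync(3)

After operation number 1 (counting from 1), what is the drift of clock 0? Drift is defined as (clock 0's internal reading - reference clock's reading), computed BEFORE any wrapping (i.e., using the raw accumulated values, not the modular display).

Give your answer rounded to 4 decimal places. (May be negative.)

After op 1 tick(10): ref=10.0000 raw=[12.5000 12.5000 11.0000 15.0000]
Drift of clock 0 after op 1: 12.5000 - 10.0000 = 2.5000

Answer: 2.5000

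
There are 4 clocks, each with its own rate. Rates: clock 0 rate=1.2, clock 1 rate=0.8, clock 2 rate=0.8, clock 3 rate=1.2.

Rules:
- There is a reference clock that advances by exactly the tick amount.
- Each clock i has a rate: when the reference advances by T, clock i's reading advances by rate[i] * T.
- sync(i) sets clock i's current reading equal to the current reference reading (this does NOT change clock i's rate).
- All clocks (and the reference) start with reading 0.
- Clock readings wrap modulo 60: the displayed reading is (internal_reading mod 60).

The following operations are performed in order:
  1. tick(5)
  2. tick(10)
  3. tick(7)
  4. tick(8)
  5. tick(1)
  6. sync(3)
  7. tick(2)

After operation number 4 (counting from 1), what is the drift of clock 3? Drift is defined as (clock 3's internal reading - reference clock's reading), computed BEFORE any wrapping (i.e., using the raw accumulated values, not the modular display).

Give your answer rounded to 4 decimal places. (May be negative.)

After op 1 tick(5): ref=5.0000 raw=[6.0000 4.0000 4.0000 6.0000]
After op 2 tick(10): ref=15.0000 raw=[18.0000 12.0000 12.0000 18.0000]
After op 3 tick(7): ref=22.0000 raw=[26.4000 17.6000 17.6000 26.4000]
After op 4 tick(8): ref=30.0000 raw=[36.0000 24.0000 24.0000 36.0000]
Drift of clock 3 after op 4: 36.0000 - 30.0000 = 6.0000

Answer: 6.0000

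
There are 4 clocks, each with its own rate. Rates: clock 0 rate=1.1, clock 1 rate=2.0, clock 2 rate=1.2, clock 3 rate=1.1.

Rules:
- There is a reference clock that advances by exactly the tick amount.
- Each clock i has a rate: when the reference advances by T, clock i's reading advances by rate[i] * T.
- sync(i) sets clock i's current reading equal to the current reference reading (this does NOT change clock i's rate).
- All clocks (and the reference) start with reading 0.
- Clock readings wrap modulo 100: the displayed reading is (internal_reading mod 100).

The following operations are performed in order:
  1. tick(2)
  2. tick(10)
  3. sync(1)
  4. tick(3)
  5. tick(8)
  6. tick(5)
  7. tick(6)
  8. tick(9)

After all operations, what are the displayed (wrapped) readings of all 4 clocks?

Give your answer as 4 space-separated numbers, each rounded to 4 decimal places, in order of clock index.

After op 1 tick(2): ref=2.0000 raw=[2.2000 4.0000 2.4000 2.2000]
After op 2 tick(10): ref=12.0000 raw=[13.2000 24.0000 14.4000 13.2000]
After op 3 sync(1): ref=12.0000 raw=[13.2000 12.0000 14.4000 13.2000]
After op 4 tick(3): ref=15.0000 raw=[16.5000 18.0000 18.0000 16.5000]
After op 5 tick(8): ref=23.0000 raw=[25.3000 34.0000 27.6000 25.3000]
After op 6 tick(5): ref=28.0000 raw=[30.8000 44.0000 33.6000 30.8000]
After op 7 tick(6): ref=34.0000 raw=[37.4000 56.0000 40.8000 37.4000]
After op 8 tick(9): ref=43.0000 raw=[47.3000 74.0000 51.6000 47.3000]
Wrap final raw readings (mod 100): 47.3000 mod 100 = 47.3000; 74.0000 mod 100 = 74.0000; 51.6000 mod 100 = 51.6000; 47.3000 mod 100 = 47.3000

Answer: 47.3000 74.0000 51.6000 47.3000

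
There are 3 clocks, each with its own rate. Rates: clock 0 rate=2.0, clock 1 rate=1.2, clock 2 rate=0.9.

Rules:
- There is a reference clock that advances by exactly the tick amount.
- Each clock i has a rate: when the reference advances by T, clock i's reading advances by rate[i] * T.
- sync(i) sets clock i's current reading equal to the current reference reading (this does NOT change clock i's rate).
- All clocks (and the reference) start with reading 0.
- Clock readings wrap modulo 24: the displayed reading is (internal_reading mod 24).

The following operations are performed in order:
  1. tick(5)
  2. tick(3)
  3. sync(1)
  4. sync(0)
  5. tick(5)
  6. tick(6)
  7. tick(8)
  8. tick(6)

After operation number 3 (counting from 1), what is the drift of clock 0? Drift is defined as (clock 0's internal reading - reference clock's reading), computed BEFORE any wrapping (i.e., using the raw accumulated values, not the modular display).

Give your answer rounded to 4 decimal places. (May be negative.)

Answer: 8.0000

Derivation:
After op 1 tick(5): ref=5.0000 raw=[10.0000 6.0000 4.5000]
After op 2 tick(3): ref=8.0000 raw=[16.0000 9.6000 7.2000]
After op 3 sync(1): ref=8.0000 raw=[16.0000 8.0000 7.2000]
Drift of clock 0 after op 3: 16.0000 - 8.0000 = 8.0000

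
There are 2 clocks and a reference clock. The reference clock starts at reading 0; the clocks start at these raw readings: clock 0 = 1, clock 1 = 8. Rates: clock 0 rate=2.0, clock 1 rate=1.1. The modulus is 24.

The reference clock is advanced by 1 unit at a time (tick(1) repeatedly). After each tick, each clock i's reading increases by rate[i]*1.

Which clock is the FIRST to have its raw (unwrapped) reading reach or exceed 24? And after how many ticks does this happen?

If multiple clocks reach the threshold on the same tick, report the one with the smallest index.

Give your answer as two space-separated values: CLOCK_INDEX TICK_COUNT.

clock 0: start=1, rate=2.0, needs 24-1 = 23; ticks = ceil(23/2.0) = ceil(11.5000) = 12; reading at tick 12 = 1 + 2.0*12 = 25.0000
clock 1: start=8, rate=1.1, needs 24-8 = 16; ticks = ceil(16/1.1) = ceil(14.5455) = 15; reading at tick 15 = 8 + 1.1*15 = 24.5000
Minimum tick count = 12; winners = [0]; smallest index = 0

Answer: 0 12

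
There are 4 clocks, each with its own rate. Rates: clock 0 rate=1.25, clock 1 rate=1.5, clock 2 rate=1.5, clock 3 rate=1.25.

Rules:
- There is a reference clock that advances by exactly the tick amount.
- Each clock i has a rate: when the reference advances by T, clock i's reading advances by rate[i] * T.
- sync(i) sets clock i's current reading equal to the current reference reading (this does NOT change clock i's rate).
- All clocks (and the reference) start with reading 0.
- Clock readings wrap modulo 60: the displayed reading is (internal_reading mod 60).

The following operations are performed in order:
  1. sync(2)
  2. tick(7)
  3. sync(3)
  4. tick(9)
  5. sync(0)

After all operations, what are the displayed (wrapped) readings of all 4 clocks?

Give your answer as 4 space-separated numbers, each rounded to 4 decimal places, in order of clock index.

Answer: 16.0000 24.0000 24.0000 18.2500

Derivation:
After op 1 sync(2): ref=0.0000 raw=[0.0000 0.0000 0.0000 0.0000]
After op 2 tick(7): ref=7.0000 raw=[8.7500 10.5000 10.5000 8.7500]
After op 3 sync(3): ref=7.0000 raw=[8.7500 10.5000 10.5000 7.0000]
After op 4 tick(9): ref=16.0000 raw=[20.0000 24.0000 24.0000 18.2500]
After op 5 sync(0): ref=16.0000 raw=[16.0000 24.0000 24.0000 18.2500]
Wrap final raw readings (mod 60): 16.0000 mod 60 = 16.0000; 24.0000 mod 60 = 24.0000; 24.0000 mod 60 = 24.0000; 18.2500 mod 60 = 18.2500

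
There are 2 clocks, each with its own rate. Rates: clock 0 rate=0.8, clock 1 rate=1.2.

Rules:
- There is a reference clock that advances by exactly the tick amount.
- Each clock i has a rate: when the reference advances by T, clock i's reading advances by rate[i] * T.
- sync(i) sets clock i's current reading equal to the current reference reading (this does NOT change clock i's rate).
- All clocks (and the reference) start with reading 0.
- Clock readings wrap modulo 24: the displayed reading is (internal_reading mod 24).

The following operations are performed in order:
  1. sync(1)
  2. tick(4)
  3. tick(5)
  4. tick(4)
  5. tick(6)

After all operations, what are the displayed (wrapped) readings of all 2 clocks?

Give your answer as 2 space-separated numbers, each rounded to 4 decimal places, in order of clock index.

After op 1 sync(1): ref=0.0000 raw=[0.0000 0.0000]
After op 2 tick(4): ref=4.0000 raw=[3.2000 4.8000]
After op 3 tick(5): ref=9.0000 raw=[7.2000 10.8000]
After op 4 tick(4): ref=13.0000 raw=[10.4000 15.6000]
After op 5 tick(6): ref=19.0000 raw=[15.2000 22.8000]
Wrap final raw readings (mod 24): 15.2000 mod 24 = 15.2000; 22.8000 mod 24 = 22.8000

Answer: 15.2000 22.8000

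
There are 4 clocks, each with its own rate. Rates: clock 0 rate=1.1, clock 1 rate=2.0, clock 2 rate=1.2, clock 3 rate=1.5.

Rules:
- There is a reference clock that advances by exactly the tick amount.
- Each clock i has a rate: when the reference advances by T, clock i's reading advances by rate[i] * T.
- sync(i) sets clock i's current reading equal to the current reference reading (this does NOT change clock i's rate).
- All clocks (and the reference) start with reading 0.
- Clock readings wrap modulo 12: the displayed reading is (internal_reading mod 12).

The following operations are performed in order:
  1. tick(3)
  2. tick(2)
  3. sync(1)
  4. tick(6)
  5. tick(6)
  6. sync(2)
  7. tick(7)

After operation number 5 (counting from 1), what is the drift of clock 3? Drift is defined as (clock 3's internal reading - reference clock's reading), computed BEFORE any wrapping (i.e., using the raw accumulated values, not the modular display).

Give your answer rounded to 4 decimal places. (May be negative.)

After op 1 tick(3): ref=3.0000 raw=[3.3000 6.0000 3.6000 4.5000]
After op 2 tick(2): ref=5.0000 raw=[5.5000 10.0000 6.0000 7.5000]
After op 3 sync(1): ref=5.0000 raw=[5.5000 5.0000 6.0000 7.5000]
After op 4 tick(6): ref=11.0000 raw=[12.1000 17.0000 13.2000 16.5000]
After op 5 tick(6): ref=17.0000 raw=[18.7000 29.0000 20.4000 25.5000]
Drift of clock 3 after op 5: 25.5000 - 17.0000 = 8.5000

Answer: 8.5000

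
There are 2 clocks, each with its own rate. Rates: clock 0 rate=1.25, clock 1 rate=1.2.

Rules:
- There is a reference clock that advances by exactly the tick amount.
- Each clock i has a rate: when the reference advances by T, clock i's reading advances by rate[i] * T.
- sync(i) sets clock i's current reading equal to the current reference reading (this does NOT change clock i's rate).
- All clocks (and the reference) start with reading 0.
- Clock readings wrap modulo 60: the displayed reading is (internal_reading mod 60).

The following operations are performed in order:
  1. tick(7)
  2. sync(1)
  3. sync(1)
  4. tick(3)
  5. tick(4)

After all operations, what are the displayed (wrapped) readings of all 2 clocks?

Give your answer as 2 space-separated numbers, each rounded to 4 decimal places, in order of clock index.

Answer: 17.5000 15.4000

Derivation:
After op 1 tick(7): ref=7.0000 raw=[8.7500 8.4000]
After op 2 sync(1): ref=7.0000 raw=[8.7500 7.0000]
After op 3 sync(1): ref=7.0000 raw=[8.7500 7.0000]
After op 4 tick(3): ref=10.0000 raw=[12.5000 10.6000]
After op 5 tick(4): ref=14.0000 raw=[17.5000 15.4000]
Wrap final raw readings (mod 60): 17.5000 mod 60 = 17.5000; 15.4000 mod 60 = 15.4000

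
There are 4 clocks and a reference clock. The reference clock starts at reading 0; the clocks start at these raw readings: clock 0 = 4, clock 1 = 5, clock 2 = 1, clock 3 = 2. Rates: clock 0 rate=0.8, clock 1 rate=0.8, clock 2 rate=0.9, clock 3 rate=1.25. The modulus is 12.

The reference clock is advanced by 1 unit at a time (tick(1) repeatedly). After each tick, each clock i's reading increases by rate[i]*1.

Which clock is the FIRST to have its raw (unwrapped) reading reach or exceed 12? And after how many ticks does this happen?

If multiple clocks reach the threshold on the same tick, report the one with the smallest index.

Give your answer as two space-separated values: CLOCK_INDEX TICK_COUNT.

clock 0: start=4, rate=0.8, needs 12-4 = 8; ticks = ceil(8/0.8) = ceil(10.0000) = 10; reading at tick 10 = 4 + 0.8*10 = 12.0000
clock 1: start=5, rate=0.8, needs 12-5 = 7; ticks = ceil(7/0.8) = ceil(8.7500) = 9; reading at tick 9 = 5 + 0.8*9 = 12.2000
clock 2: start=1, rate=0.9, needs 12-1 = 11; ticks = ceil(11/0.9) = ceil(12.2222) = 13; reading at tick 13 = 1 + 0.9*13 = 12.7000
clock 3: start=2, rate=1.25, needs 12-2 = 10; ticks = ceil(10/1.25) = ceil(8.0000) = 8; reading at tick 8 = 2 + 1.25*8 = 12.0000
Minimum tick count = 8; winners = [3]; smallest index = 3

Answer: 3 8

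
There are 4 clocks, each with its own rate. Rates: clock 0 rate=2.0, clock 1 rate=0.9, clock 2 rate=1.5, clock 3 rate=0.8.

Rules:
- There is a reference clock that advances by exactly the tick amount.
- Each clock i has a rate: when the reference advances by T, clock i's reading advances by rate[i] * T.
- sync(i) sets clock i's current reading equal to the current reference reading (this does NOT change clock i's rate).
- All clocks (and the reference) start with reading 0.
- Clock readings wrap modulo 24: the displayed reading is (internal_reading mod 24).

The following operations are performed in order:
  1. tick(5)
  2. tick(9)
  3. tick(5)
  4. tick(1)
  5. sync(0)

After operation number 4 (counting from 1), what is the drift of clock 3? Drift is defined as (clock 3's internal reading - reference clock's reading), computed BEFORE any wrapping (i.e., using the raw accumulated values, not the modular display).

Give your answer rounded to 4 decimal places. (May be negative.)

After op 1 tick(5): ref=5.0000 raw=[10.0000 4.5000 7.5000 4.0000]
After op 2 tick(9): ref=14.0000 raw=[28.0000 12.6000 21.0000 11.2000]
After op 3 tick(5): ref=19.0000 raw=[38.0000 17.1000 28.5000 15.2000]
After op 4 tick(1): ref=20.0000 raw=[40.0000 18.0000 30.0000 16.0000]
Drift of clock 3 after op 4: 16.0000 - 20.0000 = -4.0000

Answer: -4.0000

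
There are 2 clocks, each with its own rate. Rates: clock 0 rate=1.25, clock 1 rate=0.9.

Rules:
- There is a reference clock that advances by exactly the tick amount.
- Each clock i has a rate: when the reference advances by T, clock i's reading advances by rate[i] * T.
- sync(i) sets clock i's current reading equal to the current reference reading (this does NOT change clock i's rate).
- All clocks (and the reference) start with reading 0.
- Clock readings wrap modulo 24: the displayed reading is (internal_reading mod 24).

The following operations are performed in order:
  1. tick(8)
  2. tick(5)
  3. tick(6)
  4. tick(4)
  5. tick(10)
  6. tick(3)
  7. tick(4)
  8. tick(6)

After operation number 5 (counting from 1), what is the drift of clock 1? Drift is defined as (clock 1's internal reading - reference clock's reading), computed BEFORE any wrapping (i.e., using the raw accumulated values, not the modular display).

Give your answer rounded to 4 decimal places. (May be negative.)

After op 1 tick(8): ref=8.0000 raw=[10.0000 7.2000]
After op 2 tick(5): ref=13.0000 raw=[16.2500 11.7000]
After op 3 tick(6): ref=19.0000 raw=[23.7500 17.1000]
After op 4 tick(4): ref=23.0000 raw=[28.7500 20.7000]
After op 5 tick(10): ref=33.0000 raw=[41.2500 29.7000]
Drift of clock 1 after op 5: 29.7000 - 33.0000 = -3.3000

Answer: -3.3000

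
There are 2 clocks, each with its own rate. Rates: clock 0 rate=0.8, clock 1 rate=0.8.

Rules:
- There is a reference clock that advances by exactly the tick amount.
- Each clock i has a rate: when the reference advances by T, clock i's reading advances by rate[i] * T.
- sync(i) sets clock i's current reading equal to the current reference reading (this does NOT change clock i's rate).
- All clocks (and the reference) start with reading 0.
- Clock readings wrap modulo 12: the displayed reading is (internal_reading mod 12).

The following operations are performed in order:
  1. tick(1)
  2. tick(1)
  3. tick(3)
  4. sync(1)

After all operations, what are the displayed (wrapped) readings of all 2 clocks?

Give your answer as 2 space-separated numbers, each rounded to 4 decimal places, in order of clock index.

Answer: 4.0000 5.0000

Derivation:
After op 1 tick(1): ref=1.0000 raw=[0.8000 0.8000]
After op 2 tick(1): ref=2.0000 raw=[1.6000 1.6000]
After op 3 tick(3): ref=5.0000 raw=[4.0000 4.0000]
After op 4 sync(1): ref=5.0000 raw=[4.0000 5.0000]
Wrap final raw readings (mod 12): 4.0000 mod 12 = 4.0000; 5.0000 mod 12 = 5.0000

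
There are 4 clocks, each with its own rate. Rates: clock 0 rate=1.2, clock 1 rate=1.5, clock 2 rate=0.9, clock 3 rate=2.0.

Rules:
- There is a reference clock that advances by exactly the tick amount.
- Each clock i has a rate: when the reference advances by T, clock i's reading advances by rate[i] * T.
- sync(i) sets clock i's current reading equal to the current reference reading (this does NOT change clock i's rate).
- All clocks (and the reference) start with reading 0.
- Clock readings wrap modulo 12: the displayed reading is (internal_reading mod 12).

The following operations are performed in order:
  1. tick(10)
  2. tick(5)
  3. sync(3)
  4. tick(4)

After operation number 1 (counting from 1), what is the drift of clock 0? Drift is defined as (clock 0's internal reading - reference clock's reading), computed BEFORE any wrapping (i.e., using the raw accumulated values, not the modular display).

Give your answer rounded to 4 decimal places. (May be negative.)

After op 1 tick(10): ref=10.0000 raw=[12.0000 15.0000 9.0000 20.0000]
Drift of clock 0 after op 1: 12.0000 - 10.0000 = 2.0000

Answer: 2.0000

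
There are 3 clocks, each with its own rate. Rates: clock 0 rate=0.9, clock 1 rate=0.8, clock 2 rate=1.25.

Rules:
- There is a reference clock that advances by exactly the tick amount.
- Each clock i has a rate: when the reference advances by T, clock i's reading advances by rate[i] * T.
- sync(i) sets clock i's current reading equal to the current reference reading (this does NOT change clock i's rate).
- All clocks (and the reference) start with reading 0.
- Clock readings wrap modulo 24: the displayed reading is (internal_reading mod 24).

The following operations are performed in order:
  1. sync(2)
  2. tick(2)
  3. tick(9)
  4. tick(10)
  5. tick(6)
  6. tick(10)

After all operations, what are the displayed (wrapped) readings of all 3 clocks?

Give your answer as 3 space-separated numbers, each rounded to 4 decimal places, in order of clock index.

After op 1 sync(2): ref=0.0000 raw=[0.0000 0.0000 0.0000]
After op 2 tick(2): ref=2.0000 raw=[1.8000 1.6000 2.5000]
After op 3 tick(9): ref=11.0000 raw=[9.9000 8.8000 13.7500]
After op 4 tick(10): ref=21.0000 raw=[18.9000 16.8000 26.2500]
After op 5 tick(6): ref=27.0000 raw=[24.3000 21.6000 33.7500]
After op 6 tick(10): ref=37.0000 raw=[33.3000 29.6000 46.2500]
Wrap final raw readings (mod 24): 33.3000 mod 24 = 9.3000; 29.6000 mod 24 = 5.6000; 46.2500 mod 24 = 22.2500

Answer: 9.3000 5.6000 22.2500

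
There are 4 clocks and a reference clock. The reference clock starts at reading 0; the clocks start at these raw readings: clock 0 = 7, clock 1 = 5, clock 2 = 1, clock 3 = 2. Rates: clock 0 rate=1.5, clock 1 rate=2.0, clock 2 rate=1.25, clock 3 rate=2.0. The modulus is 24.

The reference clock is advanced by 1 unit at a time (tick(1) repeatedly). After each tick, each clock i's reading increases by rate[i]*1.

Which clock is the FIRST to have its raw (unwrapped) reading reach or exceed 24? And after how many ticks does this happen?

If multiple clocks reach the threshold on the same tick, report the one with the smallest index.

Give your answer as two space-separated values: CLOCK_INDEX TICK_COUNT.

Answer: 1 10

Derivation:
clock 0: start=7, rate=1.5, needs 24-7 = 17; ticks = ceil(17/1.5) = ceil(11.3333) = 12; reading at tick 12 = 7 + 1.5*12 = 25.0000
clock 1: start=5, rate=2.0, needs 24-5 = 19; ticks = ceil(19/2.0) = ceil(9.5000) = 10; reading at tick 10 = 5 + 2.0*10 = 25.0000
clock 2: start=1, rate=1.25, needs 24-1 = 23; ticks = ceil(23/1.25) = ceil(18.4000) = 19; reading at tick 19 = 1 + 1.25*19 = 24.7500
clock 3: start=2, rate=2.0, needs 24-2 = 22; ticks = ceil(22/2.0) = ceil(11.0000) = 11; reading at tick 11 = 2 + 2.0*11 = 24.0000
Minimum tick count = 10; winners = [1]; smallest index = 1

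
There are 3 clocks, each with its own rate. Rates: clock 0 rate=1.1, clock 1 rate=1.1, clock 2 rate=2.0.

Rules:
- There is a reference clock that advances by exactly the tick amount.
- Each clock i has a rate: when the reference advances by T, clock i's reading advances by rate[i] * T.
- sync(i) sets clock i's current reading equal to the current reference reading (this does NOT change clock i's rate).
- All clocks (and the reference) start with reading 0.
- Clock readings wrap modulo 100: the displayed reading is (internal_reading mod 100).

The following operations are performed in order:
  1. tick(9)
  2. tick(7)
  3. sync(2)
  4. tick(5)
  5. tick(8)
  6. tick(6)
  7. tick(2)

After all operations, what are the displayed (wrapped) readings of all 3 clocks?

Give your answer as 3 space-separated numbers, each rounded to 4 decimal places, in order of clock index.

After op 1 tick(9): ref=9.0000 raw=[9.9000 9.9000 18.0000]
After op 2 tick(7): ref=16.0000 raw=[17.6000 17.6000 32.0000]
After op 3 sync(2): ref=16.0000 raw=[17.6000 17.6000 16.0000]
After op 4 tick(5): ref=21.0000 raw=[23.1000 23.1000 26.0000]
After op 5 tick(8): ref=29.0000 raw=[31.9000 31.9000 42.0000]
After op 6 tick(6): ref=35.0000 raw=[38.5000 38.5000 54.0000]
After op 7 tick(2): ref=37.0000 raw=[40.7000 40.7000 58.0000]
Wrap final raw readings (mod 100): 40.7000 mod 100 = 40.7000; 40.7000 mod 100 = 40.7000; 58.0000 mod 100 = 58.0000

Answer: 40.7000 40.7000 58.0000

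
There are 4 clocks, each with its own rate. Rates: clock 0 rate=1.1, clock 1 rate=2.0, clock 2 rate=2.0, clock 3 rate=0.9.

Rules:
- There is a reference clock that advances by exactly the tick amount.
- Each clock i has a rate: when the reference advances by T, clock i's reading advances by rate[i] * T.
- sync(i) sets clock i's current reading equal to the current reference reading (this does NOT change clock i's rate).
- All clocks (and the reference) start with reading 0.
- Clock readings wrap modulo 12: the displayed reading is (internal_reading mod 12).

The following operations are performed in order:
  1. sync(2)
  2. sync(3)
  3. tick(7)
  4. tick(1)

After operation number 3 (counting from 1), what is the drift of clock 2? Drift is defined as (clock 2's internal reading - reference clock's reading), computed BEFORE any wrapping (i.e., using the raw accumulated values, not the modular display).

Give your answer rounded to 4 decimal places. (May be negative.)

Answer: 7.0000

Derivation:
After op 1 sync(2): ref=0.0000 raw=[0.0000 0.0000 0.0000 0.0000]
After op 2 sync(3): ref=0.0000 raw=[0.0000 0.0000 0.0000 0.0000]
After op 3 tick(7): ref=7.0000 raw=[7.7000 14.0000 14.0000 6.3000]
Drift of clock 2 after op 3: 14.0000 - 7.0000 = 7.0000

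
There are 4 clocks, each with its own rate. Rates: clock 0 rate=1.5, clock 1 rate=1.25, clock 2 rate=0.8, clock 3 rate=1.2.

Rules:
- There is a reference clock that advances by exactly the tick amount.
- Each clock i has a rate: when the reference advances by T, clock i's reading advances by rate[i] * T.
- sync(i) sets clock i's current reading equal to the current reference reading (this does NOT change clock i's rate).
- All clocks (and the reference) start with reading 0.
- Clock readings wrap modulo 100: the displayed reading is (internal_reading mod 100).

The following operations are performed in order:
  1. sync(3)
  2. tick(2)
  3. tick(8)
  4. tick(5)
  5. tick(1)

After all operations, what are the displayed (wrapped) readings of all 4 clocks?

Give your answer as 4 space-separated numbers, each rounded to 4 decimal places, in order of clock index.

Answer: 24.0000 20.0000 12.8000 19.2000

Derivation:
After op 1 sync(3): ref=0.0000 raw=[0.0000 0.0000 0.0000 0.0000]
After op 2 tick(2): ref=2.0000 raw=[3.0000 2.5000 1.6000 2.4000]
After op 3 tick(8): ref=10.0000 raw=[15.0000 12.5000 8.0000 12.0000]
After op 4 tick(5): ref=15.0000 raw=[22.5000 18.7500 12.0000 18.0000]
After op 5 tick(1): ref=16.0000 raw=[24.0000 20.0000 12.8000 19.2000]
Wrap final raw readings (mod 100): 24.0000 mod 100 = 24.0000; 20.0000 mod 100 = 20.0000; 12.8000 mod 100 = 12.8000; 19.2000 mod 100 = 19.2000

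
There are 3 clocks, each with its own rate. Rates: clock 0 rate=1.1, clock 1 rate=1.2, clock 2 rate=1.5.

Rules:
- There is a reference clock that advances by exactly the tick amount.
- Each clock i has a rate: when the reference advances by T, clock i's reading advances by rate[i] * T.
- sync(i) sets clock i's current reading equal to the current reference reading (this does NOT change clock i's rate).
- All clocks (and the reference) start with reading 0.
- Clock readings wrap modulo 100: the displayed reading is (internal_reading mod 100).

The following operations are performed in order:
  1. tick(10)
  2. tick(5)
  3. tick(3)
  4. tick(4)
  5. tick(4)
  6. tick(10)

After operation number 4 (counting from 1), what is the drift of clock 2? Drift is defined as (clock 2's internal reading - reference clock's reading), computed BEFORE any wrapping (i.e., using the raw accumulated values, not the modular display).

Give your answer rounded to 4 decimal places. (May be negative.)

Answer: 11.0000

Derivation:
After op 1 tick(10): ref=10.0000 raw=[11.0000 12.0000 15.0000]
After op 2 tick(5): ref=15.0000 raw=[16.5000 18.0000 22.5000]
After op 3 tick(3): ref=18.0000 raw=[19.8000 21.6000 27.0000]
After op 4 tick(4): ref=22.0000 raw=[24.2000 26.4000 33.0000]
Drift of clock 2 after op 4: 33.0000 - 22.0000 = 11.0000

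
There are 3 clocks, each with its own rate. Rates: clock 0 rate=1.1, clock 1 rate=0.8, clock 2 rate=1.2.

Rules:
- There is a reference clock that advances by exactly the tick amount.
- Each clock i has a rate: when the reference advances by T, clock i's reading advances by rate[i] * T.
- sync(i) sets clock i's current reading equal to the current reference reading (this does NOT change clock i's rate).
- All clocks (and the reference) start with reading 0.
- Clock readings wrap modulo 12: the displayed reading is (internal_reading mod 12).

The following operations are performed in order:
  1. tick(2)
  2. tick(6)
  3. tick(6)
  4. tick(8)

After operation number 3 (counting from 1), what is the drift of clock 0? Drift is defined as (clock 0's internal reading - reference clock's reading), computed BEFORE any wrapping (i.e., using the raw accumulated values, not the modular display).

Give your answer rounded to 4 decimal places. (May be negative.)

Answer: 1.4000

Derivation:
After op 1 tick(2): ref=2.0000 raw=[2.2000 1.6000 2.4000]
After op 2 tick(6): ref=8.0000 raw=[8.8000 6.4000 9.6000]
After op 3 tick(6): ref=14.0000 raw=[15.4000 11.2000 16.8000]
Drift of clock 0 after op 3: 15.4000 - 14.0000 = 1.4000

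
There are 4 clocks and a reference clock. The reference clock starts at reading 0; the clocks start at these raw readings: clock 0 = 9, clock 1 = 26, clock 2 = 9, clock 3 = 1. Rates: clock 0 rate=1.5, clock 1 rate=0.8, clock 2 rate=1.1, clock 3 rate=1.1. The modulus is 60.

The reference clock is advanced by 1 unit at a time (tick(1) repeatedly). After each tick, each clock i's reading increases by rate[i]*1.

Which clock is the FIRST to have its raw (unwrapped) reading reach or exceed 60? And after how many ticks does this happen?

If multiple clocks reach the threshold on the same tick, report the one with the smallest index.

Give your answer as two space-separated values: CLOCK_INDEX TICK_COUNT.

clock 0: start=9, rate=1.5, needs 60-9 = 51; ticks = ceil(51/1.5) = ceil(34.0000) = 34; reading at tick 34 = 9 + 1.5*34 = 60.0000
clock 1: start=26, rate=0.8, needs 60-26 = 34; ticks = ceil(34/0.8) = ceil(42.5000) = 43; reading at tick 43 = 26 + 0.8*43 = 60.4000
clock 2: start=9, rate=1.1, needs 60-9 = 51; ticks = ceil(51/1.1) = ceil(46.3636) = 47; reading at tick 47 = 9 + 1.1*47 = 60.7000
clock 3: start=1, rate=1.1, needs 60-1 = 59; ticks = ceil(59/1.1) = ceil(53.6364) = 54; reading at tick 54 = 1 + 1.1*54 = 60.4000
Minimum tick count = 34; winners = [0]; smallest index = 0

Answer: 0 34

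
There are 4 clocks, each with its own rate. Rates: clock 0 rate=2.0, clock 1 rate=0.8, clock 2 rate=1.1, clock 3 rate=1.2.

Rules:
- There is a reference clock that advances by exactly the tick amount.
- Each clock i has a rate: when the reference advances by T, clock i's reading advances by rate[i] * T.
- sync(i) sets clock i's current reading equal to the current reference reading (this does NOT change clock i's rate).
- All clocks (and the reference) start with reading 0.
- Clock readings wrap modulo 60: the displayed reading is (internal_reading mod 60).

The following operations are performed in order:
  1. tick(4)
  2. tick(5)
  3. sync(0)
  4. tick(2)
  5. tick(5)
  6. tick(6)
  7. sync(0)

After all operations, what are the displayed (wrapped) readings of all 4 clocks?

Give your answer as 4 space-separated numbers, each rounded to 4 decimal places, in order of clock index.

Answer: 22.0000 17.6000 24.2000 26.4000

Derivation:
After op 1 tick(4): ref=4.0000 raw=[8.0000 3.2000 4.4000 4.8000]
After op 2 tick(5): ref=9.0000 raw=[18.0000 7.2000 9.9000 10.8000]
After op 3 sync(0): ref=9.0000 raw=[9.0000 7.2000 9.9000 10.8000]
After op 4 tick(2): ref=11.0000 raw=[13.0000 8.8000 12.1000 13.2000]
After op 5 tick(5): ref=16.0000 raw=[23.0000 12.8000 17.6000 19.2000]
After op 6 tick(6): ref=22.0000 raw=[35.0000 17.6000 24.2000 26.4000]
After op 7 sync(0): ref=22.0000 raw=[22.0000 17.6000 24.2000 26.4000]
Wrap final raw readings (mod 60): 22.0000 mod 60 = 22.0000; 17.6000 mod 60 = 17.6000; 24.2000 mod 60 = 24.2000; 26.4000 mod 60 = 26.4000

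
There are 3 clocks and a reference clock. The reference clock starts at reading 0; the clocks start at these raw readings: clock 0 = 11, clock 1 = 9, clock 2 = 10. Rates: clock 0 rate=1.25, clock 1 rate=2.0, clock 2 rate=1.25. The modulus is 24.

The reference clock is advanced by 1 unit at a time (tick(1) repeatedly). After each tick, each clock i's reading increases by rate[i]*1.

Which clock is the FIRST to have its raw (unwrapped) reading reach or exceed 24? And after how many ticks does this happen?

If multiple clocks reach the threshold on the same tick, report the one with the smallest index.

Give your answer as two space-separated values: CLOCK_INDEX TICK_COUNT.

Answer: 1 8

Derivation:
clock 0: start=11, rate=1.25, needs 24-11 = 13; ticks = ceil(13/1.25) = ceil(10.4000) = 11; reading at tick 11 = 11 + 1.25*11 = 24.7500
clock 1: start=9, rate=2.0, needs 24-9 = 15; ticks = ceil(15/2.0) = ceil(7.5000) = 8; reading at tick 8 = 9 + 2.0*8 = 25.0000
clock 2: start=10, rate=1.25, needs 24-10 = 14; ticks = ceil(14/1.25) = ceil(11.2000) = 12; reading at tick 12 = 10 + 1.25*12 = 25.0000
Minimum tick count = 8; winners = [1]; smallest index = 1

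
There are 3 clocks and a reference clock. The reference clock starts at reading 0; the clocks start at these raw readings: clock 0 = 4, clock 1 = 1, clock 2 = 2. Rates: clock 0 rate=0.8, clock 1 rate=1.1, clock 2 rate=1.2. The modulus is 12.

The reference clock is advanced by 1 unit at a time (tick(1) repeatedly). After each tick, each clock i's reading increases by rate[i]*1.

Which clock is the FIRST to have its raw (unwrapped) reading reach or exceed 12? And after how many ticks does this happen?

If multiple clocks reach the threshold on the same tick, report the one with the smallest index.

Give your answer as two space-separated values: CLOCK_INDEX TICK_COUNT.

clock 0: start=4, rate=0.8, needs 12-4 = 8; ticks = ceil(8/0.8) = ceil(10.0000) = 10; reading at tick 10 = 4 + 0.8*10 = 12.0000
clock 1: start=1, rate=1.1, needs 12-1 = 11; ticks = ceil(11/1.1) = ceil(10.0000) = 10; reading at tick 10 = 1 + 1.1*10 = 12.0000
clock 2: start=2, rate=1.2, needs 12-2 = 10; ticks = ceil(10/1.2) = ceil(8.3333) = 9; reading at tick 9 = 2 + 1.2*9 = 12.8000
Minimum tick count = 9; winners = [2]; smallest index = 2

Answer: 2 9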